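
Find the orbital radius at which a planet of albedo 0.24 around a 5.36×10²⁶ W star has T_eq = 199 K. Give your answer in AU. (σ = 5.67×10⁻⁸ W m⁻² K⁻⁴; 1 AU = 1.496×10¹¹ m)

d ≈ 2.02 AU

From T_eq⁴ = L(1−A)/(16πσd²): d = √[L(1−A)/(16πσT_eq⁴)].
d = √[5.36×10²⁶ × 0.76 / (16π × 5.67×10⁻⁸ × (199)⁴)] = 3.02×10¹¹ m = 2.02 AU.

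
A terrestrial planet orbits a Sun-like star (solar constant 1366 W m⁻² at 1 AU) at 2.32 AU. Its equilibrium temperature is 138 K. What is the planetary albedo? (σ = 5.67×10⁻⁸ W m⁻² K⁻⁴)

Flux at 2.32 AU: S = 1366/2.32² = 254 W m⁻².
From T_eq⁴ = S(1−A)/(4σ): 1−A = 4σT_eq⁴/S.
1−A = 4 × 5.67×10⁻⁸ × (138)⁴ / 254 = 0.324.

A ≈ 0.68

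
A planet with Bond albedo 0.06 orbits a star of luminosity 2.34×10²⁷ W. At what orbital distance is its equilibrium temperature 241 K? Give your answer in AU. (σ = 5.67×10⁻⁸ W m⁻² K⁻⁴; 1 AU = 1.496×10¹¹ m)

From T_eq⁴ = L(1−A)/(16πσd²): d = √[L(1−A)/(16πσT_eq⁴)].
d = √[2.34×10²⁷ × 0.94 / (16π × 5.67×10⁻⁸ × (241)⁴)] = 4.78×10¹¹ m = 3.20 AU.

d ≈ 3.20 AU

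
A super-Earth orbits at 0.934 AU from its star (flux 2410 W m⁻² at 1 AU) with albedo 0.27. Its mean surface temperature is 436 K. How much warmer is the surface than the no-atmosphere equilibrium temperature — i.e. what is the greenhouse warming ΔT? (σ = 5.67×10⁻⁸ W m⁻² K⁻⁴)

ΔT ≈ 128.9 K

S = 2410/0.934² = 2763 W m⁻².
T_eq = [S(1−A)/(4σ)]^(1/4) = [2763×0.73/(4×5.67×10⁻⁸)]^(1/4) = 307.1 K.
ΔT = T_surf − T_eq = 436 − 307.1.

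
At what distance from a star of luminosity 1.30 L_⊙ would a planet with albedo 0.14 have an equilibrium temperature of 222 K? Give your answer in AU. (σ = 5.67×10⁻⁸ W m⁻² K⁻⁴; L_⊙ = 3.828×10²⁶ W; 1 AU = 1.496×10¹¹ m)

L = 1.30 × 3.828×10²⁶ = 4.98×10²⁶ W.
From T_eq⁴ = L(1−A)/(16πσd²): d = √[L(1−A)/(16πσT_eq⁴)].
d = √[4.98×10²⁶ × 0.86 / (16π × 5.67×10⁻⁸ × (222)⁴)] = 2.49×10¹¹ m = 1.66 AU.

d ≈ 1.66 AU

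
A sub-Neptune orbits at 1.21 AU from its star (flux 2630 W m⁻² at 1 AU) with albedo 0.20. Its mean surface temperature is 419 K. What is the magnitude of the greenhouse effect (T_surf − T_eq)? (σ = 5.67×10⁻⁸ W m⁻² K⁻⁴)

ΔT ≈ 136.9 K

S = 2630/1.21² = 1796 W m⁻².
T_eq = [S(1−A)/(4σ)]^(1/4) = [1796×0.80/(4×5.67×10⁻⁸)]^(1/4) = 282.1 K.
ΔT = T_surf − T_eq = 419 − 282.1.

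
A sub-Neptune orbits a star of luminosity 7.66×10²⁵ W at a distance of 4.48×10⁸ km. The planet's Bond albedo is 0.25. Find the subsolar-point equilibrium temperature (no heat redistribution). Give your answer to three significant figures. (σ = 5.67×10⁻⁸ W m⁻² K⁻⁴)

T_ss ≈ 142 K

d = 4.48×10⁸ km = 4.48×10¹¹ m.
Flux: S = L/(4πd²) = 7.66×10²⁵/(4π×(4.48×10¹¹)²) = 30.4 W m⁻².
At the subsolar point the surface absorbs S(1−A) and emits σT⁴ per unit area — no factor of 4, since only the local patch is in balance.
T = [30.4 × 0.75 / 5.67×10⁻⁸]^(1/4) = (4.02×10⁸)^(1/4) = 142 K.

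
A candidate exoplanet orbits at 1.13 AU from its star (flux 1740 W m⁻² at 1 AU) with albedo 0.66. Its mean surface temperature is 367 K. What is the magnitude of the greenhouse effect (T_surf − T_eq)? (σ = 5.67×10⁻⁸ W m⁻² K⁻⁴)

ΔT ≈ 154.4 K

S = 1740/1.13² = 1363 W m⁻².
T_eq = [S(1−A)/(4σ)]^(1/4) = [1363×0.34/(4×5.67×10⁻⁸)]^(1/4) = 212.6 K.
ΔT = T_surf − T_eq = 367 − 212.6.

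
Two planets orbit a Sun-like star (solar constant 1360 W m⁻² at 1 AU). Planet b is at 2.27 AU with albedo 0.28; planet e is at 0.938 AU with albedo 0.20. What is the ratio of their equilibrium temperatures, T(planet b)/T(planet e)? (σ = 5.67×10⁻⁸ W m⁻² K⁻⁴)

T₁/T₂ ≈ 0.626

T_eq = [S₀(1−A)/(4σd²)]^(1/4), so T ∝ (1−A)^(1/4) / √d.
T₁ = [1360×0.72/(4×5.67×10⁻⁸×2.27²)]^(1/4) = 170.14 K.
T₂ = [1360×0.80/(4×5.67×10⁻⁸×0.938²)]^(1/4) = 271.73 K.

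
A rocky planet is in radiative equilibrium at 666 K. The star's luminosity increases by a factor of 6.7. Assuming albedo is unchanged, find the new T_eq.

T_eq ∝ L^(1/4) · d^(−1/2).
T′ = 666 × 6.7^(1/4) = 1070 K.

T_eq ≈ 1070 K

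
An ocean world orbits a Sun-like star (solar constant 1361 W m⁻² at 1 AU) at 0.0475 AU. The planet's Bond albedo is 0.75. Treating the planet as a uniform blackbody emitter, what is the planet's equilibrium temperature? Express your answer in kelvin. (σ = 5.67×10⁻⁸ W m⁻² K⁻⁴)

T_eq ≈ 903 K

Flux at 0.0475 AU: S = 1361/0.0475² = 6.03×10⁵ W m⁻².
Energy balance: absorbed = emitted ⇒ πR²·S(1−A) = 4πR²·σT_eq⁴, so T_eq⁴ = S(1−A)/(4σ).
T_eq = [6.03×10⁵ × 0.25 / (4 × 5.67×10⁻⁸)]^(1/4) = (6.65×10¹¹)^(1/4) = 903 K.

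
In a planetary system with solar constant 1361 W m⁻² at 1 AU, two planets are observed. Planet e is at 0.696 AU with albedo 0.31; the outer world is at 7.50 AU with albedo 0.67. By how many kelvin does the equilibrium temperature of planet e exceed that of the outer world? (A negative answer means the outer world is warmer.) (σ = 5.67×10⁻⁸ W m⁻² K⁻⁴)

T_eq = [S₀(1−A)/(4σd²)]^(1/4), so T ∝ (1−A)^(1/4) / √d.
T₁ = [1361×0.69/(4×5.67×10⁻⁸×0.696²)]^(1/4) = 304.06 K.
T₂ = [1361×0.33/(4×5.67×10⁻⁸×7.50²)]^(1/4) = 77.03 K.

ΔT ≈ 227.0 K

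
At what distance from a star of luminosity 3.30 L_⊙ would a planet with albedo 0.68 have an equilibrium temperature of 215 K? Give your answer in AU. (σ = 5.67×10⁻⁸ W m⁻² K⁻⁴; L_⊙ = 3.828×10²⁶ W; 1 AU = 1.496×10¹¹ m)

L = 3.30 × 3.828×10²⁶ = 1.26×10²⁷ W.
From T_eq⁴ = L(1−A)/(16πσd²): d = √[L(1−A)/(16πσT_eq⁴)].
d = √[1.26×10²⁷ × 0.32 / (16π × 5.67×10⁻⁸ × (215)⁴)] = 2.58×10¹¹ m = 1.72 AU.

d ≈ 1.72 AU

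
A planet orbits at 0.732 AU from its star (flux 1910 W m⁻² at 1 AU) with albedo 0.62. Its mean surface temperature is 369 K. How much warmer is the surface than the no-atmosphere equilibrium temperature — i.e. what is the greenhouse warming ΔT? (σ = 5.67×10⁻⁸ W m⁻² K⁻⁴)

ΔT ≈ 91.0 K

S = 1910/0.732² = 3565 W m⁻².
T_eq = [S(1−A)/(4σ)]^(1/4) = [3565×0.38/(4×5.67×10⁻⁸)]^(1/4) = 278.0 K.
ΔT = T_surf − T_eq = 369 − 278.0.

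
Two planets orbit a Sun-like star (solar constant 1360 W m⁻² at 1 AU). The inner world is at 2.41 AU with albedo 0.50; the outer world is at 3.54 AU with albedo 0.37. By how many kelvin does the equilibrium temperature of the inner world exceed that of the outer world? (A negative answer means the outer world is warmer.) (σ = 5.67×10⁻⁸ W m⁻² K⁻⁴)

T_eq = [S₀(1−A)/(4σd²)]^(1/4), so T ∝ (1−A)^(1/4) / √d.
T₁ = [1360×0.50/(4×5.67×10⁻⁸×2.41²)]^(1/4) = 150.73 K.
T₂ = [1360×0.63/(4×5.67×10⁻⁸×3.54²)]^(1/4) = 131.77 K.

ΔT ≈ 19.0 K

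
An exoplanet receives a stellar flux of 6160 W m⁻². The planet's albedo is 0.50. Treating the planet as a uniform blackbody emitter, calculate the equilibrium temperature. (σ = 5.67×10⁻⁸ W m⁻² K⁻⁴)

T_eq ≈ 341 K

Energy balance: absorbed = emitted ⇒ πR²·S(1−A) = 4πR²·σT_eq⁴, so T_eq⁴ = S(1−A)/(4σ).
T_eq = [6160 × 0.50 / (4 × 5.67×10⁻⁸)]^(1/4) = (1.36×10¹⁰)^(1/4) = 341 K.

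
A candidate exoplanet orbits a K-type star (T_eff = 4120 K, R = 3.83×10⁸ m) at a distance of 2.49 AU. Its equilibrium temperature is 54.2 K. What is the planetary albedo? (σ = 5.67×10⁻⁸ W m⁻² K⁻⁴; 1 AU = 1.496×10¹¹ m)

d = 2.49 AU = 3.73×10¹¹ m.
L = 4πR_⋆²σT_⋆⁴ = 4π(3.83×10⁸)² × 5.67×10⁻⁸ × (4120)⁴ = 3.01×10²⁵ W.
S = L/(4πd²) = 17.3 W m⁻².
From T_eq⁴ = S(1−A)/(4σ): 1−A = 4σT_eq⁴/S.
1−A = 4 × 5.67×10⁻⁸ × (54.2)⁴ / 17.3 = 0.113.

A ≈ 0.89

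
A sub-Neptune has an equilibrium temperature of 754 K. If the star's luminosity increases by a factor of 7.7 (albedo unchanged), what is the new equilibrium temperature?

T_eq ≈ 1260 K

T_eq ∝ L^(1/4) · d^(−1/2).
T′ = 754 × 7.7^(1/4) = 1260 K.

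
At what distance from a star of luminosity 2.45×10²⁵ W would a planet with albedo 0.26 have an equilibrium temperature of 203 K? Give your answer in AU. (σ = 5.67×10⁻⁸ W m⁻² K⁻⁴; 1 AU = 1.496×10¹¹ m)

d ≈ 0.409 AU

From T_eq⁴ = L(1−A)/(16πσd²): d = √[L(1−A)/(16πσT_eq⁴)].
d = √[2.45×10²⁵ × 0.74 / (16π × 5.67×10⁻⁸ × (203)⁴)] = 6.12×10¹⁰ m = 0.409 AU.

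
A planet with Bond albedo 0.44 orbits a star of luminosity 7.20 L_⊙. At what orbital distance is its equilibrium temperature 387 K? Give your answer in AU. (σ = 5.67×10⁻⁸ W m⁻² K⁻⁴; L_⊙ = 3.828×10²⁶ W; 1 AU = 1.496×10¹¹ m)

L = 7.20 × 3.828×10²⁶ = 2.76×10²⁷ W.
From T_eq⁴ = L(1−A)/(16πσd²): d = √[L(1−A)/(16πσT_eq⁴)].
d = √[2.76×10²⁷ × 0.56 / (16π × 5.67×10⁻⁸ × (387)⁴)] = 1.55×10¹¹ m = 1.04 AU.

d ≈ 1.04 AU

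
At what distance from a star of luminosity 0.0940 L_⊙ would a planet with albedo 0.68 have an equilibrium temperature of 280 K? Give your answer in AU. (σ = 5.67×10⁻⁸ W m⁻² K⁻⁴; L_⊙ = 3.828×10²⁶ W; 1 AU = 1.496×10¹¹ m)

L = 0.0940 × 3.828×10²⁶ = 3.60×10²⁵ W.
From T_eq⁴ = L(1−A)/(16πσd²): d = √[L(1−A)/(16πσT_eq⁴)].
d = √[3.60×10²⁵ × 0.32 / (16π × 5.67×10⁻⁸ × (280)⁴)] = 2.56×10¹⁰ m = 0.171 AU.

d ≈ 0.171 AU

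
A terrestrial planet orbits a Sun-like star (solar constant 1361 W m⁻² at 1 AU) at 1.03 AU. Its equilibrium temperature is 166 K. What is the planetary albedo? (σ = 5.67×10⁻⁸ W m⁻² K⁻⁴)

Flux at 1.03 AU: S = 1361/1.03² = 1280 W m⁻².
From T_eq⁴ = S(1−A)/(4σ): 1−A = 4σT_eq⁴/S.
1−A = 4 × 5.67×10⁻⁸ × (166)⁴ / 1280 = 0.134.

A ≈ 0.87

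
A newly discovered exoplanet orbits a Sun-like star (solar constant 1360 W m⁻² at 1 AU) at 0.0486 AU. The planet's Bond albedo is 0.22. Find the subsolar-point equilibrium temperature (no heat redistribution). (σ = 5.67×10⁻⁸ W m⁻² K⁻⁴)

T_ss ≈ 1680 K

Flux at 0.0486 AU: S = 1360/0.0486² = 5.76×10⁵ W m⁻².
At the subsolar point the surface absorbs S(1−A) and emits σT⁴ per unit area — no factor of 4, since only the local patch is in balance.
T = [5.76×10⁵ × 0.78 / 5.67×10⁻⁸]^(1/4) = (7.92×10¹²)^(1/4) = 1680 K.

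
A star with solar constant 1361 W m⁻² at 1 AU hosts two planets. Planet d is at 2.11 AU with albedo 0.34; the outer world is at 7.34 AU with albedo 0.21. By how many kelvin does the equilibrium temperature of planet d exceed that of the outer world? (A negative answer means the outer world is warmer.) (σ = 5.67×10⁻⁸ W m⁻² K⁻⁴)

T_eq = [S₀(1−A)/(4σd²)]^(1/4), so T ∝ (1−A)^(1/4) / √d.
T₁ = [1361×0.66/(4×5.67×10⁻⁸×2.11²)]^(1/4) = 172.70 K.
T₂ = [1361×0.79/(4×5.67×10⁻⁸×7.34²)]^(1/4) = 96.85 K.

ΔT ≈ 75.8 K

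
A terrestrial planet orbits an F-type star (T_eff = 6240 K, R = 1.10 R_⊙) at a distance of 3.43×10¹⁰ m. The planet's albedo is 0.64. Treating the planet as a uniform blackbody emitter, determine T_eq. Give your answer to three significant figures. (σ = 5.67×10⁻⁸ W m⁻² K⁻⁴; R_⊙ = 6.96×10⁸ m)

R_⋆ = 1.10 × 6.96×10⁸ = 7.66×10⁸ m.
L = 4πR_⋆²σT_⋆⁴ = 4π(7.66×10⁸)² × 5.67×10⁻⁸ × (6240)⁴ = 6.33×10²⁶ W.
S = L/(4πd²) = 4.28×10⁴ W m⁻².
Energy balance: absorbed = emitted ⇒ πR²·S(1−A) = 4πR²·σT_eq⁴, so T_eq⁴ = S(1−A)/(4σ).
T_eq = [4.28×10⁴ × 0.36 / (4 × 5.67×10⁻⁸)]^(1/4) = (6.80×10¹⁰)^(1/4) = 511 K.

T_eq ≈ 511 K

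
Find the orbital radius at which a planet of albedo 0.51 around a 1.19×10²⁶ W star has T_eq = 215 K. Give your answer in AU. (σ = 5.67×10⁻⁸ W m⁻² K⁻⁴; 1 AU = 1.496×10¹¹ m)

From T_eq⁴ = L(1−A)/(16πσd²): d = √[L(1−A)/(16πσT_eq⁴)].
d = √[1.19×10²⁶ × 0.49 / (16π × 5.67×10⁻⁸ × (215)⁴)] = 9.79×10¹⁰ m = 0.654 AU.

d ≈ 0.654 AU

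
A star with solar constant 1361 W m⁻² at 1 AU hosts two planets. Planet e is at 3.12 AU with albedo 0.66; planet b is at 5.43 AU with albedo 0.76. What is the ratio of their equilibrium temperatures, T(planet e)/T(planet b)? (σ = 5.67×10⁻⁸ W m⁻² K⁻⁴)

T_eq = [S₀(1−A)/(4σd²)]^(1/4), so T ∝ (1−A)^(1/4) / √d.
T₁ = [1361×0.34/(4×5.67×10⁻⁸×3.12²)]^(1/4) = 120.32 K.
T₂ = [1361×0.24/(4×5.67×10⁻⁸×5.43²)]^(1/4) = 83.60 K.

T₁/T₂ ≈ 1.439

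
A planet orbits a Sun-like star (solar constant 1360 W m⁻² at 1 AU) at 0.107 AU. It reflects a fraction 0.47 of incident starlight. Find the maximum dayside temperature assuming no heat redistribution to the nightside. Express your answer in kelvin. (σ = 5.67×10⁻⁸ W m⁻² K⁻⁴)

Flux at 0.107 AU: S = 1360/0.107² = 1.19×10⁵ W m⁻².
With no redistribution each surface element balances locally: S(1−A) = σT⁴.
T = [1.19×10⁵ × 0.53 / 5.67×10⁻⁸]^(1/4) = (1.11×10¹²)^(1/4) = 1030 K.

T_ss ≈ 1030 K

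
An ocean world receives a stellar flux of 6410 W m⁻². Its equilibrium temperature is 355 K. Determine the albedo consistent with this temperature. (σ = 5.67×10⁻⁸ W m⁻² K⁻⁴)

From T_eq⁴ = S(1−A)/(4σ): 1−A = 4σT_eq⁴/S.
1−A = 4 × 5.67×10⁻⁸ × (355)⁴ / 6410 = 0.562.

A ≈ 0.44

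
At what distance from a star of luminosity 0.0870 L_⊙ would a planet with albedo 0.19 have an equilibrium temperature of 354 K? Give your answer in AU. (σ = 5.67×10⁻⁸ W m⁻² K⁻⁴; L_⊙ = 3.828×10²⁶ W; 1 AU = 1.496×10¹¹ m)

d ≈ 0.164 AU

L = 0.0870 × 3.828×10²⁶ = 3.33×10²⁵ W.
From T_eq⁴ = L(1−A)/(16πσd²): d = √[L(1−A)/(16πσT_eq⁴)].
d = √[3.33×10²⁵ × 0.81 / (16π × 5.67×10⁻⁸ × (354)⁴)] = 2.46×10¹⁰ m = 0.164 AU.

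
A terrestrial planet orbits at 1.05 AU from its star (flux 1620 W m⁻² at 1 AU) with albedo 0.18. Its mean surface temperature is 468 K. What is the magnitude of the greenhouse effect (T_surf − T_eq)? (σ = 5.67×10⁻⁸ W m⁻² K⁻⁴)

S = 1620/1.05² = 1469 W m⁻².
T_eq = [S(1−A)/(4σ)]^(1/4) = [1469×0.82/(4×5.67×10⁻⁸)]^(1/4) = 270.0 K.
ΔT = T_surf − T_eq = 468 − 270.0.

ΔT ≈ 198.0 K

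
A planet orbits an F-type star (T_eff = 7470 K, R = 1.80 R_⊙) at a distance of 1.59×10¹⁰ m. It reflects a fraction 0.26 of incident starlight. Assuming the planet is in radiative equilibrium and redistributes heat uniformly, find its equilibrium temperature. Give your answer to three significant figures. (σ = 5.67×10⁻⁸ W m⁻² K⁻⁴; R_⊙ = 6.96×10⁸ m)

T_eq ≈ 1380 K

R_⋆ = 1.80 × 6.96×10⁸ = 1.25×10⁹ m.
L = 4πR_⋆²σT_⋆⁴ = 4π(1.25×10⁹)² × 5.67×10⁻⁸ × (7470)⁴ = 3.48×10²⁷ W.
S = L/(4πd²) = 1.10×10⁶ W m⁻².
Energy balance: absorbed = emitted ⇒ πR²·S(1−A) = 4πR²·σT_eq⁴, so T_eq⁴ = S(1−A)/(4σ).
T_eq = [1.10×10⁶ × 0.74 / (4 × 5.67×10⁻⁸)]^(1/4) = (3.58×10¹²)^(1/4) = 1380 K.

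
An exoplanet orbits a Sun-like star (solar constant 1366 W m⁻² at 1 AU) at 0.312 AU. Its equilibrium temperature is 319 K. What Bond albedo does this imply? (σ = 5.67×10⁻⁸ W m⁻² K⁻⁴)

Flux at 0.312 AU: S = 1366/0.312² = 1.40×10⁴ W m⁻².
From T_eq⁴ = S(1−A)/(4σ): 1−A = 4σT_eq⁴/S.
1−A = 4 × 5.67×10⁻⁸ × (319)⁴ / 1.40×10⁴ = 0.167.

A ≈ 0.83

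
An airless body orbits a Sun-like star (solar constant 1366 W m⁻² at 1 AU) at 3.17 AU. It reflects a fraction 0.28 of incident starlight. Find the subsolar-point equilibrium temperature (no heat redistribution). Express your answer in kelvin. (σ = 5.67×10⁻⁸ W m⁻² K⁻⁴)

Flux at 3.17 AU: S = 1366/3.17² = 136 W m⁻².
At the subsolar point the surface absorbs S(1−A) and emits σT⁴ per unit area — no factor of 4, since only the local patch is in balance.
T = [136 × 0.72 / 5.67×10⁻⁸]^(1/4) = (1.73×10⁹)^(1/4) = 204 K.

T_ss ≈ 204 K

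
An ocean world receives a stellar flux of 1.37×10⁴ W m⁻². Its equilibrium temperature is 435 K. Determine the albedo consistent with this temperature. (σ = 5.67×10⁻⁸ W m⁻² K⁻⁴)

From T_eq⁴ = S(1−A)/(4σ): 1−A = 4σT_eq⁴/S.
1−A = 4 × 5.67×10⁻⁸ × (435)⁴ / 1.37×10⁴ = 0.593.

A ≈ 0.41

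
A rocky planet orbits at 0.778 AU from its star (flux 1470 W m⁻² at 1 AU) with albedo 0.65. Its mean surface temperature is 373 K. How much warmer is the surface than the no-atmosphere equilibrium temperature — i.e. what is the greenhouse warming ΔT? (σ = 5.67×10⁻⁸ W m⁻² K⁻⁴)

ΔT ≈ 125.6 K

S = 1470/0.778² = 2429 W m⁻².
T_eq = [S(1−A)/(4σ)]^(1/4) = [2429×0.35/(4×5.67×10⁻⁸)]^(1/4) = 247.4 K.
ΔT = T_surf − T_eq = 373 − 247.4.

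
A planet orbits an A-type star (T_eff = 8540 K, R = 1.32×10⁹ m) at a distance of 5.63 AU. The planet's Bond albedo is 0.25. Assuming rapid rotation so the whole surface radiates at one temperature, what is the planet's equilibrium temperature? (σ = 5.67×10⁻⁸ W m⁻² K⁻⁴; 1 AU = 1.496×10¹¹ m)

d = 5.63 AU = 8.42×10¹¹ m.
L = 4πR_⋆²σT_⋆⁴ = 4π(1.32×10⁹)² × 5.67×10⁻⁸ × (8540)⁴ = 6.60×10²⁷ W.
S = L/(4πd²) = 741 W m⁻².
Energy balance: absorbed = emitted ⇒ πR²·S(1−A) = 4πR²·σT_eq⁴, so T_eq⁴ = S(1−A)/(4σ).
T_eq = [741 × 0.75 / (4 × 5.67×10⁻⁸)]^(1/4) = (2.45×10⁹)^(1/4) = 222 K.

T_eq ≈ 222 K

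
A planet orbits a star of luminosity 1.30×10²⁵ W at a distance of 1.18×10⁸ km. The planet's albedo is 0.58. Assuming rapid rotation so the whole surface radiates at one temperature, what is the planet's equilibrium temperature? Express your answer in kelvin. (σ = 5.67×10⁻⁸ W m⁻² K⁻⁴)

T_eq ≈ 108 K

d = 1.18×10⁸ km = 1.18×10¹¹ m.
Flux: S = L/(4πd²) = 1.30×10²⁵/(4π×(1.18×10¹¹)²) = 74.3 W m⁻².
Energy balance: absorbed = emitted ⇒ πR²·S(1−A) = 4πR²·σT_eq⁴, so T_eq⁴ = S(1−A)/(4σ).
T_eq = [74.3 × 0.42 / (4 × 5.67×10⁻⁸)]^(1/4) = (1.38×10⁸)^(1/4) = 108 K.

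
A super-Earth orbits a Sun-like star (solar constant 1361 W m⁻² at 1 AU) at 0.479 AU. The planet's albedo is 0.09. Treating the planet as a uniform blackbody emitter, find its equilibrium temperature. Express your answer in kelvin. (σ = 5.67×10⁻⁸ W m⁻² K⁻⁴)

Flux at 0.479 AU: S = 1361/0.479² = 5930 W m⁻².
Energy balance: absorbed = emitted ⇒ πR²·S(1−A) = 4πR²·σT_eq⁴, so T_eq⁴ = S(1−A)/(4σ).
T_eq = [5930 × 0.91 / (4 × 5.67×10⁻⁸)]^(1/4) = (2.38×10¹⁰)^(1/4) = 393 K.

T_eq ≈ 393 K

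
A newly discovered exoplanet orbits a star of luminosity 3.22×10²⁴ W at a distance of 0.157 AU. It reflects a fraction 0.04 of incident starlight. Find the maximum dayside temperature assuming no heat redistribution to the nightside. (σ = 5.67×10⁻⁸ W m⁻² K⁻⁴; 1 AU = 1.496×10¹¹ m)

d = 0.157 AU = 2.35×10¹⁰ m.
Flux: S = L/(4πd²) = 3.22×10²⁴/(4π×(2.35×10¹⁰)²) = 464 W m⁻².
With no redistribution each surface element balances locally: S(1−A) = σT⁴.
T = [464 × 0.96 / 5.67×10⁻⁸]^(1/4) = (7.86×10⁹)^(1/4) = 298 K.

T_ss ≈ 298 K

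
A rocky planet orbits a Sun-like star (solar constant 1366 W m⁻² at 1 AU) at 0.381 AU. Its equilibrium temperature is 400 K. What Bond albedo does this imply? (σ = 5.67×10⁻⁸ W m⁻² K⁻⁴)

Flux at 0.381 AU: S = 1366/0.381² = 9410 W m⁻².
From T_eq⁴ = S(1−A)/(4σ): 1−A = 4σT_eq⁴/S.
1−A = 4 × 5.67×10⁻⁸ × (400)⁴ / 9410 = 0.617.

A ≈ 0.38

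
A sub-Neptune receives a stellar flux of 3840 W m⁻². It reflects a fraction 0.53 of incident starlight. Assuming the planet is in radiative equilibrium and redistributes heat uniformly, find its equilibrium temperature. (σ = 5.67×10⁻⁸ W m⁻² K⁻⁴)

T_eq ≈ 299 K

Energy balance: absorbed = emitted ⇒ πR²·S(1−A) = 4πR²·σT_eq⁴, so T_eq⁴ = S(1−A)/(4σ).
T_eq = [3840 × 0.47 / (4 × 5.67×10⁻⁸)]^(1/4) = (7.96×10⁹)^(1/4) = 299 K.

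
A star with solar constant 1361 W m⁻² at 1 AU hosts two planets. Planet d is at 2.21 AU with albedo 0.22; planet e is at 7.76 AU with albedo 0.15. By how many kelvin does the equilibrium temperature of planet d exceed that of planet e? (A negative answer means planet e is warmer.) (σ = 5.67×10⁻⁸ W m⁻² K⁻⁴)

ΔT ≈ 80.0 K

T_eq = [S₀(1−A)/(4σd²)]^(1/4), so T ∝ (1−A)^(1/4) / √d.
T₁ = [1361×0.78/(4×5.67×10⁻⁸×2.21²)]^(1/4) = 175.95 K.
T₂ = [1361×0.85/(4×5.67×10⁻⁸×7.76²)]^(1/4) = 95.94 K.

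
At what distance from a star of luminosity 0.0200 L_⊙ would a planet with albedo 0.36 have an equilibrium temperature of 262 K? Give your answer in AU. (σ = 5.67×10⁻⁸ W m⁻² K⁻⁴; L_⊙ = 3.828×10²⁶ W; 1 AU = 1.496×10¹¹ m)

d ≈ 0.128 AU

L = 0.0200 × 3.828×10²⁶ = 7.66×10²⁴ W.
From T_eq⁴ = L(1−A)/(16πσd²): d = √[L(1−A)/(16πσT_eq⁴)].
d = √[7.66×10²⁴ × 0.64 / (16π × 5.67×10⁻⁸ × (262)⁴)] = 1.91×10¹⁰ m = 0.128 AU.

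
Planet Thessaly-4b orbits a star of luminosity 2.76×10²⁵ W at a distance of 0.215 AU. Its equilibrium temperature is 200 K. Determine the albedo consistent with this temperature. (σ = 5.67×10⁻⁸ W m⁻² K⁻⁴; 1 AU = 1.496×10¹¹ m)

d = 0.215 AU = 3.22×10¹⁰ m.
Flux: S = L/(4πd²) = 2.76×10²⁵/(4π×(3.22×10¹⁰)²) = 2120 W m⁻².
From T_eq⁴ = S(1−A)/(4σ): 1−A = 4σT_eq⁴/S.
1−A = 4 × 5.67×10⁻⁸ × (200)⁴ / 2120 = 0.171.

A ≈ 0.83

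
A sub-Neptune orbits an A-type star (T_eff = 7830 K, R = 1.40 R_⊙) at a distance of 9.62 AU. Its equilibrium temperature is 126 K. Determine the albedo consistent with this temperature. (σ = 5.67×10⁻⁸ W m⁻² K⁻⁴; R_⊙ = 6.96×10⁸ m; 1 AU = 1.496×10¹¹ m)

R_⋆ = 1.40 × 6.96×10⁸ = 9.74×10⁸ m.
d = 9.62 AU = 1.44×10¹² m.
L = 4πR_⋆²σT_⋆⁴ = 4π(9.74×10⁸)² × 5.67×10⁻⁸ × (7830)⁴ = 2.54×10²⁷ W.
S = L/(4πd²) = 97.7 W m⁻².
From T_eq⁴ = S(1−A)/(4σ): 1−A = 4σT_eq⁴/S.
1−A = 4 × 5.67×10⁻⁸ × (126)⁴ / 97.7 = 0.585.

A ≈ 0.41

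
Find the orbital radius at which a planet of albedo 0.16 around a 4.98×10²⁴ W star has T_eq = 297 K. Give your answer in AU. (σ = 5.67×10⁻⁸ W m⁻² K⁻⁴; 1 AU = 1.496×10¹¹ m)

d ≈ 0.0918 AU

From T_eq⁴ = L(1−A)/(16πσd²): d = √[L(1−A)/(16πσT_eq⁴)].
d = √[4.98×10²⁴ × 0.84 / (16π × 5.67×10⁻⁸ × (297)⁴)] = 1.37×10¹⁰ m = 0.0918 AU.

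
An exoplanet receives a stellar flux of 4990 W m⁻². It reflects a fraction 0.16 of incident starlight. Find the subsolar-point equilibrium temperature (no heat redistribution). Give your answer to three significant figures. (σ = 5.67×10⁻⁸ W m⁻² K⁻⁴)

T_ss ≈ 521 K

At the subsolar point the surface absorbs S(1−A) and emits σT⁴ per unit area — no factor of 4, since only the local patch is in balance.
T = [4990 × 0.84 / 5.67×10⁻⁸]^(1/4) = (7.39×10¹⁰)^(1/4) = 521 K.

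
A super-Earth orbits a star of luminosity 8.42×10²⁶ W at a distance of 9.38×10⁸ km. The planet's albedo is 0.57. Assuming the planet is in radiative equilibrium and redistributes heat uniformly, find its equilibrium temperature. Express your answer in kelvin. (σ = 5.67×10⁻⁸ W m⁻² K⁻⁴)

d = 9.38×10⁸ km = 9.38×10¹¹ m.
Flux: S = L/(4πd²) = 8.42×10²⁶/(4π×(9.38×10¹¹)²) = 76.2 W m⁻².
Energy balance: absorbed = emitted ⇒ πR²·S(1−A) = 4πR²·σT_eq⁴, so T_eq⁴ = S(1−A)/(4σ).
T_eq = [76.2 × 0.43 / (4 × 5.67×10⁻⁸)]^(1/4) = (1.44×10⁸)^(1/4) = 110 K.

T_eq ≈ 110 K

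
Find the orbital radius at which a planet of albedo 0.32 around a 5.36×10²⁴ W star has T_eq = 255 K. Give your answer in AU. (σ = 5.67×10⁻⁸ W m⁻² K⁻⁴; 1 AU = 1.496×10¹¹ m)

d ≈ 0.116 AU

From T_eq⁴ = L(1−A)/(16πσd²): d = √[L(1−A)/(16πσT_eq⁴)].
d = √[5.36×10²⁴ × 0.68 / (16π × 5.67×10⁻⁸ × (255)⁴)] = 1.74×10¹⁰ m = 0.116 AU.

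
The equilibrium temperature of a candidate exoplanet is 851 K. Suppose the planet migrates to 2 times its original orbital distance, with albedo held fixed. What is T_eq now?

T_eq ≈ 602 K

T_eq ∝ L^(1/4) · d^(−1/2).
T′ = 851 / 2^(1/2) = 602 K.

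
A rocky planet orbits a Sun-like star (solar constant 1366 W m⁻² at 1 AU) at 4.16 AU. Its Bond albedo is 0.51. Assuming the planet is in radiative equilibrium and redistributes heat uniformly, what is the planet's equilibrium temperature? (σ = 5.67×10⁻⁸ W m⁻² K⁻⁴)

Flux at 4.16 AU: S = 1366/4.16² = 78.9 W m⁻².
Energy balance: absorbed = emitted ⇒ πR²·S(1−A) = 4πR²·σT_eq⁴, so T_eq⁴ = S(1−A)/(4σ).
T_eq = [78.9 × 0.49 / (4 × 5.67×10⁻⁸)]^(1/4) = (1.71×10⁸)^(1/4) = 114 K.

T_eq ≈ 114 K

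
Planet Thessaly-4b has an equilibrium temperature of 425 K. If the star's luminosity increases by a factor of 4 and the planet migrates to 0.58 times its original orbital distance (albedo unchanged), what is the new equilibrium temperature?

T_eq ≈ 789 K

T_eq ∝ L^(1/4) · d^(−1/2).
T′ = 425 × 4^(1/4) / 0.58^(1/2) = 789 K.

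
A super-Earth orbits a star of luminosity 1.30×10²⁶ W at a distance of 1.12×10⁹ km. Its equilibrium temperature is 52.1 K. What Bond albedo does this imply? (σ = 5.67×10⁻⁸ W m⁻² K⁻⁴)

d = 1.12×10⁹ km = 1.12×10¹² m.
Flux: S = L/(4πd²) = 1.30×10²⁶/(4π×(1.12×10¹²)²) = 8.25 W m⁻².
From T_eq⁴ = S(1−A)/(4σ): 1−A = 4σT_eq⁴/S.
1−A = 4 × 5.67×10⁻⁸ × (52.1)⁴ / 8.25 = 0.203.

A ≈ 0.80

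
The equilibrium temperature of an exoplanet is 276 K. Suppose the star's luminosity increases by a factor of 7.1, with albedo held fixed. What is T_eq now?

T_eq ∝ L^(1/4) · d^(−1/2).
T′ = 276 × 7.1^(1/4) = 451 K.

T_eq ≈ 451 K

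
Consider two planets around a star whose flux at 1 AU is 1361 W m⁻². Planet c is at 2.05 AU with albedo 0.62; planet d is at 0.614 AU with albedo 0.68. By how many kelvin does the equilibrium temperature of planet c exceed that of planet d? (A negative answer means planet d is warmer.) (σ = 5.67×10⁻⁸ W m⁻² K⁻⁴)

T_eq = [S₀(1−A)/(4σd²)]^(1/4), so T ∝ (1−A)^(1/4) / √d.
T₁ = [1361×0.38/(4×5.67×10⁻⁸×2.05²)]^(1/4) = 152.62 K.
T₂ = [1361×0.32/(4×5.67×10⁻⁸×0.614²)]^(1/4) = 267.15 K.

ΔT ≈ -114.5 K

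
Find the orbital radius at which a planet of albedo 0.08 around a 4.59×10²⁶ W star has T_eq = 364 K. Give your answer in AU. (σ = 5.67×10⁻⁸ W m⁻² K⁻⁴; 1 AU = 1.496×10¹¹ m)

From T_eq⁴ = L(1−A)/(16πσd²): d = √[L(1−A)/(16πσT_eq⁴)].
d = √[4.59×10²⁶ × 0.92 / (16π × 5.67×10⁻⁸ × (364)⁴)] = 9.19×10¹⁰ m = 0.614 AU.

d ≈ 0.614 AU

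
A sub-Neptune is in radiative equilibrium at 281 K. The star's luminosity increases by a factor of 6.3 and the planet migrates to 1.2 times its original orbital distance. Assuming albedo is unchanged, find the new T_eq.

T_eq ∝ L^(1/4) · d^(−1/2).
T′ = 281 × 6.3^(1/4) / 1.2^(1/2) = 406 K.

T_eq ≈ 406 K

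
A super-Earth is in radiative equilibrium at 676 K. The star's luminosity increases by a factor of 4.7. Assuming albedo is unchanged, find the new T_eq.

T_eq ≈ 995 K

T_eq ∝ L^(1/4) · d^(−1/2).
T′ = 676 × 4.7^(1/4) = 995 K.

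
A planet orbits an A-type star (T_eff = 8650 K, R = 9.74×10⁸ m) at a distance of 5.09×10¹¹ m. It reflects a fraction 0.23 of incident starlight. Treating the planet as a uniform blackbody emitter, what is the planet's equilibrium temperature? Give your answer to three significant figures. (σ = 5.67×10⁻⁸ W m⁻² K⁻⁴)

L = 4πR_⋆²σT_⋆⁴ = 4π(9.74×10⁸)² × 5.67×10⁻⁸ × (8650)⁴ = 3.78×10²⁷ W.
S = L/(4πd²) = 1160 W m⁻².
Energy balance: absorbed = emitted ⇒ πR²·S(1−A) = 4πR²·σT_eq⁴, so T_eq⁴ = S(1−A)/(4σ).
T_eq = [1160 × 0.77 / (4 × 5.67×10⁻⁸)]^(1/4) = (3.95×10⁹)^(1/4) = 251 K.

T_eq ≈ 251 K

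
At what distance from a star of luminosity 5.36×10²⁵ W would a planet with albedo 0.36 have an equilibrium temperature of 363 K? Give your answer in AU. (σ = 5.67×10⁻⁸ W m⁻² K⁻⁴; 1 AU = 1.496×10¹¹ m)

From T_eq⁴ = L(1−A)/(16πσd²): d = √[L(1−A)/(16πσT_eq⁴)].
d = √[5.36×10²⁵ × 0.64 / (16π × 5.67×10⁻⁸ × (363)⁴)] = 2.63×10¹⁰ m = 0.176 AU.

d ≈ 0.176 AU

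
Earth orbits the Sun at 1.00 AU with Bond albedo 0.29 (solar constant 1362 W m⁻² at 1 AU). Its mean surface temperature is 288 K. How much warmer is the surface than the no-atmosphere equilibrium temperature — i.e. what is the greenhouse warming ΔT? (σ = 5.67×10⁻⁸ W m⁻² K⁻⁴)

S = 1362/1.00² = 1362 W m⁻².
T_eq = [S(1−A)/(4σ)]^(1/4) = [1362×0.71/(4×5.67×10⁻⁸)]^(1/4) = 255.5 K.
ΔT = T_surf − T_eq = 288 − 255.5.

ΔT ≈ 32.5 K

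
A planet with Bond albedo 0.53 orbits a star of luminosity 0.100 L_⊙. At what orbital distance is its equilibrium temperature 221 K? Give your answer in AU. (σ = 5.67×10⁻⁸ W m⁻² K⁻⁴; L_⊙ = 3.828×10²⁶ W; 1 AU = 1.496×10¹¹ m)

L = 0.100 × 3.828×10²⁶ = 3.83×10²⁵ W.
From T_eq⁴ = L(1−A)/(16πσd²): d = √[L(1−A)/(16πσT_eq⁴)].
d = √[3.83×10²⁵ × 0.47 / (16π × 5.67×10⁻⁸ × (221)⁴)] = 5.14×10¹⁰ m = 0.344 AU.

d ≈ 0.344 AU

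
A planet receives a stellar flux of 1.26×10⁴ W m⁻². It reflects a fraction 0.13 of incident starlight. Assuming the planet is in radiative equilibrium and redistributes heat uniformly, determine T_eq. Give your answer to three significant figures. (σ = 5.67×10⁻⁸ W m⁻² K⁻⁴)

T_eq ≈ 469 K

Energy balance: absorbed = emitted ⇒ πR²·S(1−A) = 4πR²·σT_eq⁴, so T_eq⁴ = S(1−A)/(4σ).
T_eq = [1.26×10⁴ × 0.87 / (4 × 5.67×10⁻⁸)]^(1/4) = (4.83×10¹⁰)^(1/4) = 469 K.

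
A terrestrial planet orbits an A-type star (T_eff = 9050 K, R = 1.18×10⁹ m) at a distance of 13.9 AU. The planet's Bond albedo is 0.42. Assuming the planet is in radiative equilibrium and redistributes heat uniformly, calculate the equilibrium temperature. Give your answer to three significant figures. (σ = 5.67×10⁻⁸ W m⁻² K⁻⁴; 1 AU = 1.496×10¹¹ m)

d = 13.9 AU = 2.08×10¹² m.
L = 4πR_⋆²σT_⋆⁴ = 4π(1.18×10⁹)² × 5.67×10⁻⁸ × (9050)⁴ = 6.66×10²⁷ W.
S = L/(4πd²) = 122 W m⁻².
Energy balance: absorbed = emitted ⇒ πR²·S(1−A) = 4πR²·σT_eq⁴, so T_eq⁴ = S(1−A)/(4σ).
T_eq = [122 × 0.58 / (4 × 5.67×10⁻⁸)]^(1/4) = (3.13×10⁸)^(1/4) = 133 K.

T_eq ≈ 133 K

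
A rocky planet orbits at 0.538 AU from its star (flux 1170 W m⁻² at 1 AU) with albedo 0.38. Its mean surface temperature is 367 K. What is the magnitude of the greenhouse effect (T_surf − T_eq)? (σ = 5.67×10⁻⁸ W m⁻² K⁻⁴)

ΔT ≈ 42.8 K

S = 1170/0.538² = 4042 W m⁻².
T_eq = [S(1−A)/(4σ)]^(1/4) = [4042×0.62/(4×5.67×10⁻⁸)]^(1/4) = 324.2 K.
ΔT = T_surf − T_eq = 367 − 324.2.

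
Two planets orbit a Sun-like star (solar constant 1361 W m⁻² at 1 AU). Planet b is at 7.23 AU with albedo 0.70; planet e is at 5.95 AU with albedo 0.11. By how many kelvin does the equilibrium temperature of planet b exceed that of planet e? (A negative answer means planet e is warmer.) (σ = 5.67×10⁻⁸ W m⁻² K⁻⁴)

T_eq = [S₀(1−A)/(4σd²)]^(1/4), so T ∝ (1−A)^(1/4) / √d.
T₁ = [1361×0.30/(4×5.67×10⁻⁸×7.23²)]^(1/4) = 76.61 K.
T₂ = [1361×0.89/(4×5.67×10⁻⁸×5.95²)]^(1/4) = 110.83 K.

ΔT ≈ -34.2 K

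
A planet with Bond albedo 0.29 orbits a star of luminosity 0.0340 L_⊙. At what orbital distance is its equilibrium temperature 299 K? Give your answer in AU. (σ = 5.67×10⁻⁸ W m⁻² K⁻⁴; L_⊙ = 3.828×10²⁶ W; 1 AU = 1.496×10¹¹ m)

d ≈ 0.135 AU

L = 0.0340 × 3.828×10²⁶ = 1.30×10²⁵ W.
From T_eq⁴ = L(1−A)/(16πσd²): d = √[L(1−A)/(16πσT_eq⁴)].
d = √[1.30×10²⁵ × 0.71 / (16π × 5.67×10⁻⁸ × (299)⁴)] = 2.01×10¹⁰ m = 0.135 AU.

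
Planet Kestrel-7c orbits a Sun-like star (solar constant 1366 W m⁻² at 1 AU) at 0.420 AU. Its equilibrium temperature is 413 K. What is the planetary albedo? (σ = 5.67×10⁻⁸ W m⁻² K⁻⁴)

A ≈ 0.15

Flux at 0.420 AU: S = 1366/0.420² = 7740 W m⁻².
From T_eq⁴ = S(1−A)/(4σ): 1−A = 4σT_eq⁴/S.
1−A = 4 × 5.67×10⁻⁸ × (413)⁴ / 7740 = 0.852.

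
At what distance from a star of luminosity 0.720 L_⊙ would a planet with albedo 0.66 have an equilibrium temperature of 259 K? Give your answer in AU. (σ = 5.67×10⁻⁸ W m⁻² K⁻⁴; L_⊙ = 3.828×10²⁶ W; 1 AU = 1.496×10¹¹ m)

L = 0.720 × 3.828×10²⁶ = 2.76×10²⁶ W.
From T_eq⁴ = L(1−A)/(16πσd²): d = √[L(1−A)/(16πσT_eq⁴)].
d = √[2.76×10²⁶ × 0.34 / (16π × 5.67×10⁻⁸ × (259)⁴)] = 8.55×10¹⁰ m = 0.571 AU.

d ≈ 0.571 AU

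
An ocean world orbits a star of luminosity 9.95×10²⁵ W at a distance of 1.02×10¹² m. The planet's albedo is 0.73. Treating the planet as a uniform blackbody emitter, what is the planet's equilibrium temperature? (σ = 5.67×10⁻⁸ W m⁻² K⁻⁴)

T_eq ≈ 54.9 K

Flux: S = L/(4πd²) = 9.95×10²⁵/(4π×(1.02×10¹²)²) = 7.61 W m⁻².
Energy balance: absorbed = emitted ⇒ πR²·S(1−A) = 4πR²·σT_eq⁴, so T_eq⁴ = S(1−A)/(4σ).
T_eq = [7.61 × 0.27 / (4 × 5.67×10⁻⁸)]^(1/4) = (9.06×10⁶)^(1/4) = 54.9 K.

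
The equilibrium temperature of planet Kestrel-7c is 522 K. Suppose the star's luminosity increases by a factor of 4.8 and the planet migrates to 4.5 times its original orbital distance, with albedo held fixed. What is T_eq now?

T_eq ∝ L^(1/4) · d^(−1/2).
T′ = 522 × 4.8^(1/4) / 4.5^(1/2) = 364 K.

T_eq ≈ 364 K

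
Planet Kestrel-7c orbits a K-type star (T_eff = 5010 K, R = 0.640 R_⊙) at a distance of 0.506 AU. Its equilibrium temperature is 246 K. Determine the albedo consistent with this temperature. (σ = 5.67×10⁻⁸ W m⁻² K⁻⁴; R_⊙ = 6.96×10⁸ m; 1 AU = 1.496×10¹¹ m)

R_⋆ = 0.640 × 6.96×10⁸ = 4.45×10⁸ m.
d = 0.506 AU = 7.57×10¹⁰ m.
L = 4πR_⋆²σT_⋆⁴ = 4π(4.45×10⁸)² × 5.67×10⁻⁸ × (5010)⁴ = 8.91×10²⁵ W.
S = L/(4πd²) = 1240 W m⁻².
From T_eq⁴ = S(1−A)/(4σ): 1−A = 4σT_eq⁴/S.
1−A = 4 × 5.67×10⁻⁸ × (246)⁴ / 1240 = 0.671.

A ≈ 0.33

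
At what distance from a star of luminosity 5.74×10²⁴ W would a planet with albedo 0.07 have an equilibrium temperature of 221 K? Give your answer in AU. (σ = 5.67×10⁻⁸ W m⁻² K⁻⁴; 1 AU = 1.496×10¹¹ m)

From T_eq⁴ = L(1−A)/(16πσd²): d = √[L(1−A)/(16πσT_eq⁴)].
d = √[5.74×10²⁴ × 0.93 / (16π × 5.67×10⁻⁸ × (221)⁴)] = 2.80×10¹⁰ m = 0.187 AU.

d ≈ 0.187 AU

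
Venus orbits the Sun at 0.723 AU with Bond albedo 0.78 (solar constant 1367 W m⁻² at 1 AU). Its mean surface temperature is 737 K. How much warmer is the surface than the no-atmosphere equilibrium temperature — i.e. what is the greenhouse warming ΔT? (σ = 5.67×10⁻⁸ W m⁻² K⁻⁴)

S = 1367/0.723² = 2615 W m⁻².
T_eq = [S(1−A)/(4σ)]^(1/4) = [2615×0.22/(4×5.67×10⁻⁸)]^(1/4) = 224.4 K.
ΔT = T_surf − T_eq = 737 − 224.4.

ΔT ≈ 512.6 K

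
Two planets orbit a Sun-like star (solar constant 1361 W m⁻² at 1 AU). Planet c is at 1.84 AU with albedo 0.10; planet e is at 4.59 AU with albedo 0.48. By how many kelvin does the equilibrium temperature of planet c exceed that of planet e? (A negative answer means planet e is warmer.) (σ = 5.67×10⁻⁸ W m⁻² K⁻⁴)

ΔT ≈ 89.5 K

T_eq = [S₀(1−A)/(4σd²)]^(1/4), so T ∝ (1−A)^(1/4) / √d.
T₁ = [1361×0.90/(4×5.67×10⁻⁸×1.84²)]^(1/4) = 199.85 K.
T₂ = [1361×0.52/(4×5.67×10⁻⁸×4.59²)]^(1/4) = 110.32 K.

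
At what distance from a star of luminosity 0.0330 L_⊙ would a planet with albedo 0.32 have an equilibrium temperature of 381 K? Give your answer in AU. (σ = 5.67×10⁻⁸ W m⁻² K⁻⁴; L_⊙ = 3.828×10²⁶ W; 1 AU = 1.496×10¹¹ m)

L = 0.0330 × 3.828×10²⁶ = 1.26×10²⁵ W.
From T_eq⁴ = L(1−A)/(16πσd²): d = √[L(1−A)/(16πσT_eq⁴)].
d = √[1.26×10²⁵ × 0.68 / (16π × 5.67×10⁻⁸ × (381)⁴)] = 1.20×10¹⁰ m = 0.0799 AU.

d ≈ 0.0799 AU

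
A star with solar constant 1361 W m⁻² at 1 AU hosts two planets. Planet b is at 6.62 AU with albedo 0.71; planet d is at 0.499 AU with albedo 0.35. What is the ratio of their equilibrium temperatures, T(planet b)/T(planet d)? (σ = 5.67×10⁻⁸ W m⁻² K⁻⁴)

T_eq = [S₀(1−A)/(4σd²)]^(1/4), so T ∝ (1−A)^(1/4) / √d.
T₁ = [1361×0.29/(4×5.67×10⁻⁸×6.62²)]^(1/4) = 79.38 K.
T₂ = [1361×0.65/(4×5.67×10⁻⁸×0.499²)]^(1/4) = 353.78 K.

T₁/T₂ ≈ 0.224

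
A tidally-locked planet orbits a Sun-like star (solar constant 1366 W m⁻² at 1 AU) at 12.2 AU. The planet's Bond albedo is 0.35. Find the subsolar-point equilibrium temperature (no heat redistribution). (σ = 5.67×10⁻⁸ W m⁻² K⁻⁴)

T_ss ≈ 101 K

Flux at 12.2 AU: S = 1366/12.2² = 9.18 W m⁻².
At the subsolar point the surface absorbs S(1−A) and emits σT⁴ per unit area — no factor of 4, since only the local patch is in balance.
T = [9.18 × 0.65 / 5.67×10⁻⁸]^(1/4) = (1.05×10⁸)^(1/4) = 101 K.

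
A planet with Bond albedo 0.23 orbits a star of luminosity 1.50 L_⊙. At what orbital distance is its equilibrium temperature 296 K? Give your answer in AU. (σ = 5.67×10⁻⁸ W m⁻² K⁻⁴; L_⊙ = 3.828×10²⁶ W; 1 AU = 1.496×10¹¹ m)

d ≈ 0.950 AU

L = 1.50 × 3.828×10²⁶ = 5.74×10²⁶ W.
From T_eq⁴ = L(1−A)/(16πσd²): d = √[L(1−A)/(16πσT_eq⁴)].
d = √[5.74×10²⁶ × 0.77 / (16π × 5.67×10⁻⁸ × (296)⁴)] = 1.42×10¹¹ m = 0.950 AU.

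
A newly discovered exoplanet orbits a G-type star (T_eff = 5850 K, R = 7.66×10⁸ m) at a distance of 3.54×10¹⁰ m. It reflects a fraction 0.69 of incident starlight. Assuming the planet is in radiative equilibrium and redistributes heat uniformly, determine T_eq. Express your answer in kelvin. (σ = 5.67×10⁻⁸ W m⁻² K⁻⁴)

T_eq ≈ 454 K

L = 4πR_⋆²σT_⋆⁴ = 4π(7.66×10⁸)² × 5.67×10⁻⁸ × (5850)⁴ = 4.90×10²⁶ W.
S = L/(4πd²) = 3.11×10⁴ W m⁻².
Energy balance: absorbed = emitted ⇒ πR²·S(1−A) = 4πR²·σT_eq⁴, so T_eq⁴ = S(1−A)/(4σ).
T_eq = [3.11×10⁴ × 0.31 / (4 × 5.67×10⁻⁸)]^(1/4) = (4.25×10¹⁰)^(1/4) = 454 K.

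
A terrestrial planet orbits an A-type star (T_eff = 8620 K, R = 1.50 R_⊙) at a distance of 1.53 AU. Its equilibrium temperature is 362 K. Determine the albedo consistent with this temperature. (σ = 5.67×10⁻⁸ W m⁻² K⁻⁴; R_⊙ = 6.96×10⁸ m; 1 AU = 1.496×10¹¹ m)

R_⋆ = 1.50 × 6.96×10⁸ = 1.04×10⁹ m.
d = 1.53 AU = 2.29×10¹¹ m.
L = 4πR_⋆²σT_⋆⁴ = 4π(1.04×10⁹)² × 5.67×10⁻⁸ × (8620)⁴ = 4.29×10²⁷ W.
S = L/(4πd²) = 6510 W m⁻².
From T_eq⁴ = S(1−A)/(4σ): 1−A = 4σT_eq⁴/S.
1−A = 4 × 5.67×10⁻⁸ × (362)⁴ / 6510 = 0.598.

A ≈ 0.40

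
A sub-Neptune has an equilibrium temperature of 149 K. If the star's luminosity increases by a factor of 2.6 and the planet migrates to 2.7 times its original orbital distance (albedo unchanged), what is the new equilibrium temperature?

T_eq ∝ L^(1/4) · d^(−1/2).
T′ = 149 × 2.6^(1/4) / 2.7^(1/2) = 115 K.

T_eq ≈ 115 K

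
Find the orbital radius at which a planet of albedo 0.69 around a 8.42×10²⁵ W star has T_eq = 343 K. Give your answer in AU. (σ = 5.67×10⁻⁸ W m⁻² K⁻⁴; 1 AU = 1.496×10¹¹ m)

From T_eq⁴ = L(1−A)/(16πσd²): d = √[L(1−A)/(16πσT_eq⁴)].
d = √[8.42×10²⁵ × 0.31 / (16π × 5.67×10⁻⁸ × (343)⁴)] = 2.57×10¹⁰ m = 0.172 AU.

d ≈ 0.172 AU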